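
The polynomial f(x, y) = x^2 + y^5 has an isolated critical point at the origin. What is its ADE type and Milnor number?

Type A_{4}, Milnor number mu = 4.

The Hessian of f at 0 has rank 1. Corank 1: A-series; mu = 4 gives A_4.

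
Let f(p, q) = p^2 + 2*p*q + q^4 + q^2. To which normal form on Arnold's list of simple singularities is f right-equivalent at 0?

The Hessian of f at 0 has rank 1. Corank 1: A-series; mu = 3 gives A_3.

A_{3}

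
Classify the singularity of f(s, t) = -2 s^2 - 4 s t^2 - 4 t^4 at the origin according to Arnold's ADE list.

The Hessian of f at 0 is [[-4, 0], [0, 0]] with rank 1, so corank 1. A Groebner basis of the Jacobian ideal J(f) in C{s,t} is {s^2, s*t, s + t^2}; counting standard monomials gives mu = 3. Corank 1: A-series; mu = 3 gives A_3.

A_{3}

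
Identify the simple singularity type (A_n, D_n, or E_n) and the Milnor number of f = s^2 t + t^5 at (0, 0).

Type D_6, Milnor number mu = 6.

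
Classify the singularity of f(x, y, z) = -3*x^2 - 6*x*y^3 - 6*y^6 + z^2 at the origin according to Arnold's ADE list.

A_5

The Hessian of f at 0 has rank 2. Corank 1: A-series; mu = 5 gives A_5.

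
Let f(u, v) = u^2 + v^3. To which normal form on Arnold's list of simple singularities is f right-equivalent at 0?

The Hessian of f at 0 is [[2, 0], [0, 0]] with rank 1, so corank 1. A Groebner basis of the Jacobian ideal J(f) in C{u,v} is {v^2, u}; counting standard monomials gives mu = 2. Corank 1: A-series; mu = 2 gives A_2.

A2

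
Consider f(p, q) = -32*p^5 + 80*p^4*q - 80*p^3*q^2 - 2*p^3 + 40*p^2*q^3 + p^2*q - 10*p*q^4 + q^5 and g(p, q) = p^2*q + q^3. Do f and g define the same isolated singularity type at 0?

The Hessian of f at 0 has rank 0. Corank 2; j^3 = -p^2*(2*p - q) has shape L^2 M (L != M), so D-series; mu = 6 gives D_6. The Hessian of g at 0 has rank 0. Corank 2; j^3 = q*(p^2 + q^2) splits into three distinct lines over C (the quadratic factor has nonzero discriminant), so D_4. f is D_6 but g is D_4, hence not right-equivalent.

No.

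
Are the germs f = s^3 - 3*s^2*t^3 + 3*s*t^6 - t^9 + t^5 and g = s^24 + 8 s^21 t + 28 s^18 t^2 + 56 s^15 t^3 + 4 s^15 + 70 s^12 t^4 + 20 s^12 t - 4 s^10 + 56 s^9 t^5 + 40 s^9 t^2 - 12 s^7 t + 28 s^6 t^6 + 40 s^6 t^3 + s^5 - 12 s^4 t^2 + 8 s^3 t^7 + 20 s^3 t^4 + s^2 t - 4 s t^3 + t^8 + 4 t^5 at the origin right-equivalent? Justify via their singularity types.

No.

The Hessian of f at 0 is [[0, 0], [0, 0]] with rank 0, so corank 2. A Groebner basis of the Jacobian ideal J(f) in C{s,t} is {-s^2/2 + s*t^3, t^4, s^3, s^2*t}; counting standard monomials gives mu = 8. Corank 2; j^3 = s^3 is a perfect cube, so E-series; the 5-jet and mu = 8 give E_8. The Hessian of g at 0 is [[0, 0], [0, 0]] with rank 0, so corank 2. A Groebner basis of the Jacobian ideal J(g) in C{s,t} is {s^4, s^3*t + s^2 - 2*s*t^2, -s^3/2 + s^2*t^2, -s*t/2 + t^3}; counting standard monomials gives mu = 9. Corank 2; j^3 = s^2*t has shape L^2 M (L != M), so D-series; mu = 9 gives D_9. f is E_8 but g is D_9, hence not right-equivalent.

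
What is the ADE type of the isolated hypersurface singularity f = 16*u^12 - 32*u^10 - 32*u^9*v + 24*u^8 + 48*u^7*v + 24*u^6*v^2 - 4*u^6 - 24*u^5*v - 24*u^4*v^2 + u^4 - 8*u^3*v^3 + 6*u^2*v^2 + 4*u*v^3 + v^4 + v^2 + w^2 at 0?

A_{3}

The Hessian of f at 0 has rank 2. Corank 1: A-series; mu = 3 gives A_3.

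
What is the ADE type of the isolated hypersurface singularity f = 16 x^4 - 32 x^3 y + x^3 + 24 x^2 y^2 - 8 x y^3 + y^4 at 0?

The Hessian of f at 0 has rank 0. Corank 2; j^3 = x^3 is a perfect cube, so E-series; the 4-jet and mu = 6 give E_6.

E_6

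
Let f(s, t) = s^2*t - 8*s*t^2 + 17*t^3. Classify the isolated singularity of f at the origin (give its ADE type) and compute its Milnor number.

The Hessian of f at 0 has rank 0. Corank 2; j^3 = t*(s^2 - 8*s*t + 17*t^2) splits into three distinct lines over C (the quadratic factor has nonzero discriminant), so D_4.

Type D4, Milnor number mu = 4.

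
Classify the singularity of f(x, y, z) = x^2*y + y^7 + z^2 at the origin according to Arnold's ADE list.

D_8

The Hessian of f at 0 has rank 1. Corank 2; j^3 = x^2*y has shape L^2 M (L != M), so D-series; mu = 8 gives D_8.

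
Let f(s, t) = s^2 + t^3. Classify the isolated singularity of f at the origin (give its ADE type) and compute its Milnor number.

Type A2, Milnor number mu = 2.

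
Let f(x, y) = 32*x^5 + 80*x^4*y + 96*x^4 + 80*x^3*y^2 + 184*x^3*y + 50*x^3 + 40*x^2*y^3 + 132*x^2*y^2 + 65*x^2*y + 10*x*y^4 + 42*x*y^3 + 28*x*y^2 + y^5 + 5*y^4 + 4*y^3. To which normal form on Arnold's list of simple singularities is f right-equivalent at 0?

D5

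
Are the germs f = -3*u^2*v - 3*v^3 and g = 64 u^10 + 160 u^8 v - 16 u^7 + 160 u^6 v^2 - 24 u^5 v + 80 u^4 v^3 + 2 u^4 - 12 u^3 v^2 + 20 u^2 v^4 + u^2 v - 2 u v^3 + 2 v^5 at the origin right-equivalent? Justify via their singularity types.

No.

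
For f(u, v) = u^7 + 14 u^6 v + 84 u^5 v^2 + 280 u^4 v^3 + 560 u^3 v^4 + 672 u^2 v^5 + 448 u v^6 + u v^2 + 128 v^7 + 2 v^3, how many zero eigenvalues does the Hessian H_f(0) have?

Hessian at 0 has rank 0.

2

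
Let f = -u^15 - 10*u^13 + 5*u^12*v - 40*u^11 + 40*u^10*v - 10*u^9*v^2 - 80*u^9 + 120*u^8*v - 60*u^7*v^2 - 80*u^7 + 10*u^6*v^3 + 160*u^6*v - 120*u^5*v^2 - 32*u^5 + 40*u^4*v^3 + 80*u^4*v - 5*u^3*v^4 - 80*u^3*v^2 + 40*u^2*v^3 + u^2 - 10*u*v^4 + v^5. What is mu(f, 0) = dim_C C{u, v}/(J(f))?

4

The Hessian of f at 0 has rank 1. Corank 1: A-series; mu = 4 gives A_4.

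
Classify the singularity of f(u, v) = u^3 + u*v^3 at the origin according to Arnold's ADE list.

E_7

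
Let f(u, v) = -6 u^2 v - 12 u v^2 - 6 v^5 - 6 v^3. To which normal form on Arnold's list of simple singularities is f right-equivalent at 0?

D_{6}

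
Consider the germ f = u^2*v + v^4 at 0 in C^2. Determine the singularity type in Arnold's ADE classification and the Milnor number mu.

The Hessian of f at 0 is [[0, 0], [0, 0]] with rank 0, so corank 2. A Groebner basis of the Jacobian ideal J(f) in C{u,v} is {u^3, u^2/4 + v^3, u*v}; counting standard monomials gives mu = 5. Corank 2; j^3 = u^2*v has shape L^2 M (L != M), so D-series; mu = 5 gives D_5.

Type D5, Milnor number mu = 5.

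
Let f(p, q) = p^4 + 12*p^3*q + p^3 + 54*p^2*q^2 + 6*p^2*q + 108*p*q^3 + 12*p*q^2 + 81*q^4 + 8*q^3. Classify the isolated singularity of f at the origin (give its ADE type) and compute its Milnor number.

The Hessian of f at 0 has rank 0. Corank 2; j^3 = (p + 2*q)^3 is a perfect cube, so E-series; the 4-jet and mu = 6 give E_6.

Type E_{6}, Milnor number mu = 6.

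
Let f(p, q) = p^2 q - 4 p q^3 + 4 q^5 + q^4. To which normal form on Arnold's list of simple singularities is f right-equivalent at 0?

D5

The Hessian of f at 0 is [[0, 0], [0, 0]] with rank 0, so corank 2. A Groebner basis of the Jacobian ideal J(f) in C{p,q} is {p*q^2, -p*q/2 + q^3, p^2 + 2*p*q}; counting standard monomials gives mu = 5. Corank 2; j^3 = p^2*q has shape L^2 M (L != M), so D-series; mu = 5 gives D_5.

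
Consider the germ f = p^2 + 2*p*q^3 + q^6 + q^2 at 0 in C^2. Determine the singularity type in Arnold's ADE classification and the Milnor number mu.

Type A_1, Milnor number mu = 1.

The Hessian of f at 0 has rank 2. Corank 0: nondegenerate Morse point, so A_1.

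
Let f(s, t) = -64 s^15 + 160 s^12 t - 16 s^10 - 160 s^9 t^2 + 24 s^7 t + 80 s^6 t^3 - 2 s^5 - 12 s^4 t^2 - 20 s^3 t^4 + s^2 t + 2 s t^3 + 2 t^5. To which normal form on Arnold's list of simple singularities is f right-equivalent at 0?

The Hessian of f at 0 has rank 0. Corank 2; j^3 = s^2*t has shape L^2 M (L != M), so D-series; mu = 6 gives D_6.

D6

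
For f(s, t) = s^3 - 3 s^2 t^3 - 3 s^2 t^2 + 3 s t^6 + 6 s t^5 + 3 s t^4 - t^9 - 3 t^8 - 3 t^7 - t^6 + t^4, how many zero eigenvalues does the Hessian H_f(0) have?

Hessian at 0 has rank 0.

2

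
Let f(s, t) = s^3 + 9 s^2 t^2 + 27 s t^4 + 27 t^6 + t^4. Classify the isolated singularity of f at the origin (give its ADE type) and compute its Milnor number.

The Hessian of f at 0 is [[0, 0], [0, 0]] with rank 0, so corank 2. A Groebner basis of the Jacobian ideal J(f) in C{s,t} is {s^3, s^2*t, s^2/6 + s*t^2, t^3}; counting standard monomials gives mu = 6. Corank 2; j^3 = s^3 is a perfect cube, so E-series; the 4-jet and mu = 6 give E_6.

Type E_6, Milnor number mu = 6.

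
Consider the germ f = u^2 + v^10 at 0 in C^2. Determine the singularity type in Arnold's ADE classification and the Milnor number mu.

The Hessian of f at 0 has rank 1. Corank 1: A-series; mu = 9 gives A_9.

Type A9, Milnor number mu = 9.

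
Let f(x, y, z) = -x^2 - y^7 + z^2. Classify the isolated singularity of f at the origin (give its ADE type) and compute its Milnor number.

The Hessian of f at 0 has rank 2. Corank 1: A-series; mu = 6 gives A_6.

Type A_6, Milnor number mu = 6.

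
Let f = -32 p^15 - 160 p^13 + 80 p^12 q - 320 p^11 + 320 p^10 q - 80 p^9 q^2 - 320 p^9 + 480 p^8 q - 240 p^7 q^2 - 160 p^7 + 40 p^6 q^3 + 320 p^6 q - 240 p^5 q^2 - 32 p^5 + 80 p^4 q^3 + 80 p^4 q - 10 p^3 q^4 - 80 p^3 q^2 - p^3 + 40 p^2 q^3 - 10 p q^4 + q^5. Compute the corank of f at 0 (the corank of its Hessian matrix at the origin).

2

Hessian at 0 has rank 0.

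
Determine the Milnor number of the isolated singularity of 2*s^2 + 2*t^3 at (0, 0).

2

The Hessian of f at 0 has rank 1. Corank 1: A-series; mu = 2 gives A_2.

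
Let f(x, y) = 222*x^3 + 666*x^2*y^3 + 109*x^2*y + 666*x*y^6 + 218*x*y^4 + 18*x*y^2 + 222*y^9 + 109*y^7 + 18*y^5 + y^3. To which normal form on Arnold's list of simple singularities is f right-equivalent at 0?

D_{4}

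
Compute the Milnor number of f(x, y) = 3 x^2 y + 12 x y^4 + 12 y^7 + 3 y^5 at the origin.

The Hessian of f at 0 has rank 0. Corank 2; j^3 = 3*x^2*y has shape L^2 M (L != M), so D-series; mu = 6 gives D_6.

6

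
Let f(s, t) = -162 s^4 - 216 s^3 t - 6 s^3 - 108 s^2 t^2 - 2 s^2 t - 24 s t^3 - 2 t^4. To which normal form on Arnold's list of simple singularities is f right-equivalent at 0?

The Hessian of f at 0 has rank 0. Corank 2; j^3 = -2*s^2*(3*s + t) has shape L^2 M (L != M), so D-series; mu = 5 gives D_5.

D5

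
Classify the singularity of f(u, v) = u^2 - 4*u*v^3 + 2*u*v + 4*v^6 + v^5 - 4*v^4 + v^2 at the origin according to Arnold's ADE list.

A_4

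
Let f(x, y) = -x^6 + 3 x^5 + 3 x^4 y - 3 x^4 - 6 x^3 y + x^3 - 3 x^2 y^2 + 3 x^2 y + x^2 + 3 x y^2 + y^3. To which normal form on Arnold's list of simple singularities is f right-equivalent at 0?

The Hessian of f at 0 has rank 1. Corank 1: A-series; mu = 2 gives A_2.

A_{2}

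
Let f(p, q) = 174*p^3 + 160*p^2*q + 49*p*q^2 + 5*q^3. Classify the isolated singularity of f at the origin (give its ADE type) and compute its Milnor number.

Type D_{4}, Milnor number mu = 4.

The Hessian of f at 0 is [[0, 0], [0, 0]] with rank 0, so corank 2. A Groebner basis of the Jacobian ideal J(f) in C{p,q} is {q^3, p^2 - q^2/22, p*q + 5*q^2/22}; counting standard monomials gives mu = 4. Corank 2; j^3 = (3*p + q)*(58*p^2 + 34*p*q + 5*q^2) splits into three distinct lines over C (the quadratic factor has nonzero discriminant), so D_4.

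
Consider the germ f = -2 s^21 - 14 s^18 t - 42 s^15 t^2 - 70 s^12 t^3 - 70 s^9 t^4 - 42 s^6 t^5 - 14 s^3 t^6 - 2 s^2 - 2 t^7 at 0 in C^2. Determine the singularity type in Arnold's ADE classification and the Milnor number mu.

The Hessian of f at 0 is [[-4, 0], [0, 0]] with rank 1, so corank 1. A Groebner basis of the Jacobian ideal J(f) in C{s,t} is {t^6, s}; counting standard monomials gives mu = 6. Corank 1: A-series; mu = 6 gives A_6.

Type A_6, Milnor number mu = 6.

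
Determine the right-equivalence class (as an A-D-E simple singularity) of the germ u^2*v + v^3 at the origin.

The Hessian of f at 0 has rank 0. Corank 2; j^3 = v*(u^2 + v^2) splits into three distinct lines over C (the quadratic factor has nonzero discriminant), so D_4.

D_4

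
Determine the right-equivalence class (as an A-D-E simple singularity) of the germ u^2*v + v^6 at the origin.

The Hessian of f at 0 has rank 0. Corank 2; j^3 = u^2*v has shape L^2 M (L != M), so D-series; mu = 7 gives D_7.

D7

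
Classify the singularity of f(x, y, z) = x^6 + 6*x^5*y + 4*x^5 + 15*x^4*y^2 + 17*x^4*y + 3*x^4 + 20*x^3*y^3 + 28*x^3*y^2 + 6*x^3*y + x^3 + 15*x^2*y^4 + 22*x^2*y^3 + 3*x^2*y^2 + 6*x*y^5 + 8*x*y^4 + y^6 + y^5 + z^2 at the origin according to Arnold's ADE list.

E_{8}

The Hessian of f at 0 has rank 1. Corank 2; j^3 = x^3 is a perfect cube, so E-series; the 5-jet and mu = 8 give E_8.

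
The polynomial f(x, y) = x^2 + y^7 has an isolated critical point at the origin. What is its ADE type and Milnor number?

The Hessian of f at 0 has rank 1. Corank 1: A-series; mu = 6 gives A_6.

Type A_6, Milnor number mu = 6.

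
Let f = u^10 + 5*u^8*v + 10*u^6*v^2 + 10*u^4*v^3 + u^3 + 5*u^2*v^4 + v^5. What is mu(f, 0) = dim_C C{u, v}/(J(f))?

8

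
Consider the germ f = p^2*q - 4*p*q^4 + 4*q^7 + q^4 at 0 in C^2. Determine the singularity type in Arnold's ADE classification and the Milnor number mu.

The Hessian of f at 0 has rank 0. Corank 2; j^3 = p^2*q has shape L^2 M (L != M), so D-series; mu = 5 gives D_5.

Type D_5, Milnor number mu = 5.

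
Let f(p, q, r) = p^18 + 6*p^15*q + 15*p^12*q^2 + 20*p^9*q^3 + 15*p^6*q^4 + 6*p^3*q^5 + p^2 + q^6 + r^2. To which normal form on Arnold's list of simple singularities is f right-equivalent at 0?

The Hessian of f at 0 has rank 2. Corank 1: A-series; mu = 5 gives A_5.

A5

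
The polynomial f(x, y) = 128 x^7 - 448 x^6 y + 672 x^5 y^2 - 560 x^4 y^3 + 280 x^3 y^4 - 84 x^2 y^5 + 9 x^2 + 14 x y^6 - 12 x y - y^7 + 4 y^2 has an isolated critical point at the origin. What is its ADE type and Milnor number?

Type A_{6}, Milnor number mu = 6.

The Hessian of f at 0 has rank 1. Corank 1: A-series; mu = 6 gives A_6.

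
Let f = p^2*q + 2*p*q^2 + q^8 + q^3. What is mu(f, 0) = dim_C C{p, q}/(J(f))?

9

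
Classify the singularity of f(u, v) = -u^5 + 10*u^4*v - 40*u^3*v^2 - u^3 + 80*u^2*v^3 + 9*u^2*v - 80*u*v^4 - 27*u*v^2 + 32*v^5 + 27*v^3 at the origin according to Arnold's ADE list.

E_{8}

The Hessian of f at 0 is [[0, 0], [0, 0]] with rank 0, so corank 2. A Groebner basis of the Jacobian ideal J(f) in C{u,v} is {v^5, u*v^3 - 11*v^4/4, u^2 - 6*u*v + 9*v^2}; counting standard monomials gives mu = 8. Corank 2; j^3 = -(u - 3*v)^3 is a perfect cube, so E-series; the 5-jet and mu = 8 give E_8.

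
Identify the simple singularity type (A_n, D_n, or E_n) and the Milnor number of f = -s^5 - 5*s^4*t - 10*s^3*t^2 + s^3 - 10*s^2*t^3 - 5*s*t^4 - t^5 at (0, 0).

Type E_{8}, Milnor number mu = 8.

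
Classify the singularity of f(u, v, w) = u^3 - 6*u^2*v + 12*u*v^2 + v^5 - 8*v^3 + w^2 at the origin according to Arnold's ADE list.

The Hessian of f at 0 has rank 1. Corank 2; j^3 = (u - 2*v)^3 is a perfect cube, so E-series; the 5-jet and mu = 8 give E_8.

E_8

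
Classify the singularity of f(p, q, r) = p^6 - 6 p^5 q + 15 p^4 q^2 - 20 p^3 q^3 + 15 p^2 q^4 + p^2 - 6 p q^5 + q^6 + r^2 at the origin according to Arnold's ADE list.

A_5

The Hessian of f at 0 has rank 2. Corank 1: A-series; mu = 5 gives A_5.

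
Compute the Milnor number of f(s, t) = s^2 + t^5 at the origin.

The Hessian of f at 0 has rank 1. Corank 1: A-series; mu = 4 gives A_4.

4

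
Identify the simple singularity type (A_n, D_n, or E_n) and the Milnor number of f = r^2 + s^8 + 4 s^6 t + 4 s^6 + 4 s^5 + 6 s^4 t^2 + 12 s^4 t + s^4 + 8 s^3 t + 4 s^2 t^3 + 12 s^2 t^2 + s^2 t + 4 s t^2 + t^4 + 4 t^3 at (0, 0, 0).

The Hessian of f at 0 is [[0, 0, 0], [0, 0, 0], [0, 0, 2]] with rank 1, so corank 2. A Groebner basis of the Jacobian ideal J(f) in C{s,t,r} is {s*t^2 - s*t/4 - t^2/2, s*t/8 + t^3 + t^2/4, s^2 + 7*s*t/2 + 3*t^2, r}; counting standard monomials gives mu = 5. Corank 2; j^3 = t*(s + 2*t)^2 has shape L^2 M (L != M), so D-series; mu = 5 gives D_5.

Type D5, Milnor number mu = 5.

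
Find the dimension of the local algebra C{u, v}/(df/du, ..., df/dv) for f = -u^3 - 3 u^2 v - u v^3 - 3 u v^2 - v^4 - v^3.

The Hessian of f at 0 has rank 0. Corank 2; j^3 = -(u + v)^3 is a perfect cube, so E-series; the 4-jet and mu = 7 give E_7.

7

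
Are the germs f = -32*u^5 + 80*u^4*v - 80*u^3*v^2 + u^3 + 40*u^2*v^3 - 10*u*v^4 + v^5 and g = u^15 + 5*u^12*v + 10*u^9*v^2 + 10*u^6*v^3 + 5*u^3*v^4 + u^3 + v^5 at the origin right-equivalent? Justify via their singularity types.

The Hessian of f at 0 is [[0, 0], [0, 0]] with rank 0, so corank 2. A Groebner basis of the Jacobian ideal J(f) in C{u,v} is {v^5, u*v^3 - v^4/8, u^2}; counting standard monomials gives mu = 8. Corank 2; j^3 = u^3 is a perfect cube, so E-series; the 5-jet and mu = 8 give E_8. The Hessian of g at 0 is [[0, 0], [0, 0]] with rank 0, so corank 2. A Groebner basis of the Jacobian ideal J(g) in C{u,v} is {v^4, u^2}; counting standard monomials gives mu = 8. Corank 2; j^3 = u^3 is a perfect cube, so E-series; the 5-jet and mu = 8 give E_8. Both have type E_8, hence right-equivalent.

Yes.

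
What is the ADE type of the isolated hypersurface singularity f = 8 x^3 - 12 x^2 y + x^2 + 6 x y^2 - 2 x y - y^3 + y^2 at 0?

A_{2}

The Hessian of f at 0 is [[2, -2], [-2, 2]] with rank 1, so corank 1. A Groebner basis of the Jacobian ideal J(f) in C{x,y} is {y^2, x - y}; counting standard monomials gives mu = 2. Corank 1: A-series; mu = 2 gives A_2.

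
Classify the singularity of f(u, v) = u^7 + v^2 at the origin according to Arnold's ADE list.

The Hessian of f at 0 has rank 1. Corank 1: A-series; mu = 6 gives A_6.

A6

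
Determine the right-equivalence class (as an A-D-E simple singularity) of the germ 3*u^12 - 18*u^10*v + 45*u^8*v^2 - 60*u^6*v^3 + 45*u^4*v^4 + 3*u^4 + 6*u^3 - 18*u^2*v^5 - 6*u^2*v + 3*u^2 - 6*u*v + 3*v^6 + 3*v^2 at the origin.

The Hessian of f at 0 is [[6, -6], [-6, 6]] with rank 1, so corank 1. A Groebner basis of the Jacobian ideal J(f) in C{u,v} is {u*v^2 + 3*u*v + u - 2*v^2 - v, 5*u*v + 2*u + v^3 - 3*v^2 - 2*v, u^2 + u - v}; counting standard monomials gives mu = 5. Corank 1: A-series; mu = 5 gives A_5.

A_5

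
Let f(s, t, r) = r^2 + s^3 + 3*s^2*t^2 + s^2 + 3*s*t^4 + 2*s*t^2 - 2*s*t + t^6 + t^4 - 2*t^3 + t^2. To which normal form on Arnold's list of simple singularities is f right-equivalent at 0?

A_{2}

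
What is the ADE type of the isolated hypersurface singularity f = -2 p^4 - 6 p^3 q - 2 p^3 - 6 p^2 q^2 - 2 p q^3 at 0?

E_{7}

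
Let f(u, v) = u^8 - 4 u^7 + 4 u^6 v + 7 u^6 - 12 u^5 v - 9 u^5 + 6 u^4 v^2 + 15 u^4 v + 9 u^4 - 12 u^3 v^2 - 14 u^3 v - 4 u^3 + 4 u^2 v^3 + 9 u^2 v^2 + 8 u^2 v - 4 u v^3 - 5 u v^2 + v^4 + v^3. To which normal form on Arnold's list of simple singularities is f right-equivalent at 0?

D_5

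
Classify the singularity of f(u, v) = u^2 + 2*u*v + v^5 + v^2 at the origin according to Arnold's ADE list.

The Hessian of f at 0 is [[2, 2], [2, 2]] with rank 1, so corank 1. A Groebner basis of the Jacobian ideal J(f) in C{u,v} is {v^4, u + v}; counting standard monomials gives mu = 4. Corank 1: A-series; mu = 4 gives A_4.

A_{4}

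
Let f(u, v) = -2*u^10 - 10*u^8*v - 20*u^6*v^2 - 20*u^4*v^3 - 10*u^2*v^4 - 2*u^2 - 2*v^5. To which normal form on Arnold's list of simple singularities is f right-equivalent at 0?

A_4

The Hessian of f at 0 has rank 1. Corank 1: A-series; mu = 4 gives A_4.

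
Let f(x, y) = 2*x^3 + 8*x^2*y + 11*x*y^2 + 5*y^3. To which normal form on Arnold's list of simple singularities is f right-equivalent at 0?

The Hessian of f at 0 has rank 0. Corank 2; j^3 = (x + y)*(2*x^2 + 6*x*y + 5*y^2) splits into three distinct lines over C (the quadratic factor has nonzero discriminant), so D_4.

D4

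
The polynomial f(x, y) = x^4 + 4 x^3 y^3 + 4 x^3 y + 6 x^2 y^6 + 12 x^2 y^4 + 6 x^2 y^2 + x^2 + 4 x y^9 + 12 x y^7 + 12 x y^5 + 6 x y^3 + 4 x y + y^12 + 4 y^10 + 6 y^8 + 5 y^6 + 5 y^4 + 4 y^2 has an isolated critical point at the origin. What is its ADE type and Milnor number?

Type A_3, Milnor number mu = 3.

The Hessian of f at 0 has rank 1. Corank 1: A-series; mu = 3 gives A_3.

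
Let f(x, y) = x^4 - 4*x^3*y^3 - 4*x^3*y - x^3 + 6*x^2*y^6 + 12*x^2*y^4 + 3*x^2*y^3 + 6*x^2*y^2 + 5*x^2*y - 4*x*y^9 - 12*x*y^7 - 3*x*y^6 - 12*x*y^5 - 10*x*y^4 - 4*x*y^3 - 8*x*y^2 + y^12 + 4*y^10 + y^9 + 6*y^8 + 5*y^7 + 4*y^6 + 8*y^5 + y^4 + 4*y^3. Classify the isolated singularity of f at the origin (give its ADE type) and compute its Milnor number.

The Hessian of f at 0 has rank 0. Corank 2; j^3 = -(x - 2*y)^2*(x - y) has shape L^2 M (L != M), so D-series; mu = 5 gives D_5.

Type D_{5}, Milnor number mu = 5.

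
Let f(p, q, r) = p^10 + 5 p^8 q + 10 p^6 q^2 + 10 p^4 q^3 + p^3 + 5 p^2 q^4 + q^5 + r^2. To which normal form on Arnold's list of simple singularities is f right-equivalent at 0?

The Hessian of f at 0 has rank 1. Corank 2; j^3 = p^3 is a perfect cube, so E-series; the 5-jet and mu = 8 give E_8.

E8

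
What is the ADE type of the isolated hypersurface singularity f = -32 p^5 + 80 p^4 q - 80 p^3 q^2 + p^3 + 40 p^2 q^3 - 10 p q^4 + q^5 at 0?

The Hessian of f at 0 is [[0, 0], [0, 0]] with rank 0, so corank 2. A Groebner basis of the Jacobian ideal J(f) in C{p,q} is {q^5, p*q^3 - q^4/8, p^2}; counting standard monomials gives mu = 8. Corank 2; j^3 = p^3 is a perfect cube, so E-series; the 5-jet and mu = 8 give E_8.

E8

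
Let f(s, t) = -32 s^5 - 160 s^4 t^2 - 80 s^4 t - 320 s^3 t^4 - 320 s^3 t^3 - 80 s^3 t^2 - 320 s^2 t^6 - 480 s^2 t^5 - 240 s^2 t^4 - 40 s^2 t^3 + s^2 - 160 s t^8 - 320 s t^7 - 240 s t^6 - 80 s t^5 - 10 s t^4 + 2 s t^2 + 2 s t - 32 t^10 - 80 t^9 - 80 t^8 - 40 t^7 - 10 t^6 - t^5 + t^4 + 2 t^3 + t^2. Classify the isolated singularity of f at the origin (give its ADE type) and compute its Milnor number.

Type A4, Milnor number mu = 4.

The Hessian of f at 0 has rank 1. Corank 1: A-series; mu = 4 gives A_4.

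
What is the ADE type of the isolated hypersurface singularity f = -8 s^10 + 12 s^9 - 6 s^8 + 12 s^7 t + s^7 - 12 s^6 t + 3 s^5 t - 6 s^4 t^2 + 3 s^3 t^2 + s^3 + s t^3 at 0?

The Hessian of f at 0 has rank 0. Corank 2; j^3 = s^3 is a perfect cube, so E-series; the 4-jet and mu = 7 give E_7.

E_7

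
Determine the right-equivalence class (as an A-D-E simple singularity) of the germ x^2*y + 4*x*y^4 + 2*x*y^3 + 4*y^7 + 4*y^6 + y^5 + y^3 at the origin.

The Hessian of f at 0 is [[0, 0], [0, 0]] with rank 0, so corank 2. A Groebner basis of the Jacobian ideal J(f) in C{x,y} is {y^3, x^2 + 3*y^2, x*y}; counting standard monomials gives mu = 4. Corank 2; j^3 = y*(x^2 + y^2) splits into three distinct lines over C (the quadratic factor has nonzero discriminant), so D_4.

D_{4}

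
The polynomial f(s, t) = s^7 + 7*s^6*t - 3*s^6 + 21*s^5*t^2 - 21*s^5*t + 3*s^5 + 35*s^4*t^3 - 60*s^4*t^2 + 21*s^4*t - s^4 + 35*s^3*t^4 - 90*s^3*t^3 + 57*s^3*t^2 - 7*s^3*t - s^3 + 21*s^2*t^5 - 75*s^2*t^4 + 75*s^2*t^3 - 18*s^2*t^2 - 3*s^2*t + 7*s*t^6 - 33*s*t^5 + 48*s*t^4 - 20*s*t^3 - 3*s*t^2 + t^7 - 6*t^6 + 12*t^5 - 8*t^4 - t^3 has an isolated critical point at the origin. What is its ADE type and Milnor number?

The Hessian of f at 0 has rank 0. Corank 2; j^3 = -(s + t)^3 is a perfect cube, so E-series; the 4-jet and mu = 7 give E_7.

Type E_{7}, Milnor number mu = 7.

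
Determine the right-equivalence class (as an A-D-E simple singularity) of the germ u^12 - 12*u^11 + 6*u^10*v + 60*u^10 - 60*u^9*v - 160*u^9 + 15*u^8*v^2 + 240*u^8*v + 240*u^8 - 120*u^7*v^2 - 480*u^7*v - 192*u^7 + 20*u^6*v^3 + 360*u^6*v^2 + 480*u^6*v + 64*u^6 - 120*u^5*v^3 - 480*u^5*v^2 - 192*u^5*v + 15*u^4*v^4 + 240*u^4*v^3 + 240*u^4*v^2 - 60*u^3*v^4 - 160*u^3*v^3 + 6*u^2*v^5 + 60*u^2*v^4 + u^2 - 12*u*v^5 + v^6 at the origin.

A_5

The Hessian of f at 0 has rank 1. Corank 1: A-series; mu = 5 gives A_5.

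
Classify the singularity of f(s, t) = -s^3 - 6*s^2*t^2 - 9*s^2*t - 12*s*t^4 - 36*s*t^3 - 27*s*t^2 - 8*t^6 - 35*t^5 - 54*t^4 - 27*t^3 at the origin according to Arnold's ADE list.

The Hessian of f at 0 is [[0, 0], [0, 0]] with rank 0, so corank 2. A Groebner basis of the Jacobian ideal J(f) in C{s,t} is {t^4, s^3 + 9*s^2*t - 27*s^2/4 - 81*s*t/2 - 54*t^3 - 243*t^2/4, s^2/4 + s*t^2 + 3*s*t/2 + 3*t^3 + 9*t^2/4}; counting standard monomials gives mu = 8. Corank 2; j^3 = -(s + 3*t)^3 is a perfect cube, so E-series; the 5-jet and mu = 8 give E_8.

E8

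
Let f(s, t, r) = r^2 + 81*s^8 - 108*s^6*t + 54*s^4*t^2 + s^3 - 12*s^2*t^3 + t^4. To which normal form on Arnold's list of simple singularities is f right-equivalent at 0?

E_6

The Hessian of f at 0 has rank 1. Corank 2; j^3 = s^3 is a perfect cube, so E-series; the 4-jet and mu = 6 give E_6.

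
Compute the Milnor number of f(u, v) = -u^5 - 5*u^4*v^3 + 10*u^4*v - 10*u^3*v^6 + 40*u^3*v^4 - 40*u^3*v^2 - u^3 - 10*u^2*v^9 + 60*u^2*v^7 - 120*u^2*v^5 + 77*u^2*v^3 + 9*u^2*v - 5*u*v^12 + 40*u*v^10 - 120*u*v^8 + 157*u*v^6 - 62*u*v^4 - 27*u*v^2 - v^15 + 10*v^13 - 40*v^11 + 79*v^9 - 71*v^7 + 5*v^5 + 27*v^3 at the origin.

8

The Hessian of f at 0 is [[0, 0], [0, 0]] with rank 0, so corank 2. A Groebner basis of the Jacobian ideal J(f) in C{u,v} is {-11*u^2/2 + u*v^3 + 33*u*v - 99*v^2/2, -2*u^2 + 12*u*v + v^4 - 18*v^2, u^3 - 27*u*v^2 + 54*v^3, u^2*v - 6*u*v^2 + 9*v^3}; counting standard monomials gives mu = 8. Corank 2; j^3 = -(u - 3*v)^3 is a perfect cube, so E-series; the 5-jet and mu = 8 give E_8.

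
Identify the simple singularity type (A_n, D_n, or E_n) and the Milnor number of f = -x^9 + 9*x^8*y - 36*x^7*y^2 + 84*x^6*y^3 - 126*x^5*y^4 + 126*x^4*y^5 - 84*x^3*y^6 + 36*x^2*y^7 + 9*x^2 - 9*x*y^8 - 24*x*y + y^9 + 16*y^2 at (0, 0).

Type A8, Milnor number mu = 8.

The Hessian of f at 0 is [[18, -24], [-24, 32]] with rank 1, so corank 1. A Groebner basis of the Jacobian ideal J(f) in C{x,y} is {y^8, x - 4*y/3}; counting standard monomials gives mu = 8. Corank 1: A-series; mu = 8 gives A_8.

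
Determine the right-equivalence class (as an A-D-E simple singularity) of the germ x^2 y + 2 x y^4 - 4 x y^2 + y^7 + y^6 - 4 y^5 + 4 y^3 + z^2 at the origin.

The Hessian of f at 0 has rank 1. Corank 2; j^3 = y*(x - 2*y)^2 has shape L^2 M (L != M), so D-series; mu = 7 gives D_7.

D7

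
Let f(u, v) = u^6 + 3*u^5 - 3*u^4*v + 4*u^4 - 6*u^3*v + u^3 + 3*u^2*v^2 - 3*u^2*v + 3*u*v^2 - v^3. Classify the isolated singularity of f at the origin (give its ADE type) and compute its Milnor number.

Type E_6, Milnor number mu = 6.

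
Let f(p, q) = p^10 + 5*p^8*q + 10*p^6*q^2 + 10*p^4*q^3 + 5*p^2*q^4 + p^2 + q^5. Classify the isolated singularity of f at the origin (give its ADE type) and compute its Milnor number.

The Hessian of f at 0 has rank 1. Corank 1: A-series; mu = 4 gives A_4.

Type A_{4}, Milnor number mu = 4.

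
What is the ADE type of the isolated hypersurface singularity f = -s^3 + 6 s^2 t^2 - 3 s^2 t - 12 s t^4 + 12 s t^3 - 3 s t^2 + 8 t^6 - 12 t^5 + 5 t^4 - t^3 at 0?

E_{6}

The Hessian of f at 0 has rank 0. Corank 2; j^3 = -(s + t)^3 is a perfect cube, so E-series; the 4-jet and mu = 6 give E_6.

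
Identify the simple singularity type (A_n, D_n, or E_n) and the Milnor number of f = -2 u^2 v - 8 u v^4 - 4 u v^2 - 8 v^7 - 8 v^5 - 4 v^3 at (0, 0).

Type D4, Milnor number mu = 4.

The Hessian of f at 0 is [[0, 0], [0, 0]] with rank 0, so corank 2. A Groebner basis of the Jacobian ideal J(f) in C{u,v} is {v^3, u^2 + 2*v^2, u*v + v^2}; counting standard monomials gives mu = 4. Corank 2; j^3 = -2*v*(u^2 + 2*u*v + 2*v^2) splits into three distinct lines over C (the quadratic factor has nonzero discriminant), so D_4.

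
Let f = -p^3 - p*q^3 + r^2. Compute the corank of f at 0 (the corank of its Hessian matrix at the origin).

2

Hessian at 0 has rank 1.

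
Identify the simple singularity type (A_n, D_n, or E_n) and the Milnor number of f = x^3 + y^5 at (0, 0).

Type E8, Milnor number mu = 8.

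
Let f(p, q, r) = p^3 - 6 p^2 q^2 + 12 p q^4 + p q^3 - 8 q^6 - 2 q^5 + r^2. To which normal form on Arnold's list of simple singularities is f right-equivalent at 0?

E_7

The Hessian of f at 0 is [[0, 0, 0], [0, 0, 0], [0, 0, 2]] with rank 1, so corank 2. A Groebner basis of the Jacobian ideal J(f) in C{p,q,r} is {-p^2/4 + q^4 - q^3/12, p^3, p^2*q + p^2/12 + q^3/36, -p^2/2 + p*q^2 - q^3/6, r}; counting standard monomials gives mu = 7. Corank 2; j^3 = p^3 is a perfect cube, so E-series; the 4-jet and mu = 7 give E_7.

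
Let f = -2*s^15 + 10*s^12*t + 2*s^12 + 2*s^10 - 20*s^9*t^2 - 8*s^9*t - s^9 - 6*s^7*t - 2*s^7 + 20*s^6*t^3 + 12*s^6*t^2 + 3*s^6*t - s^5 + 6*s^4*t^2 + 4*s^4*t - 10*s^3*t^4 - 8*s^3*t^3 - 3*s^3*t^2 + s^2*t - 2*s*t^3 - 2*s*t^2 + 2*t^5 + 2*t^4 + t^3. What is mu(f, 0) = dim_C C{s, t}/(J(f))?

6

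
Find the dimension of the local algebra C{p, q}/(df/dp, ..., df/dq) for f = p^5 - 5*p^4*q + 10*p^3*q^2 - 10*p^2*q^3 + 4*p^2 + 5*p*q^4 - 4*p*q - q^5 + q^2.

The Hessian of f at 0 has rank 1. Corank 1: A-series; mu = 4 gives A_4.

4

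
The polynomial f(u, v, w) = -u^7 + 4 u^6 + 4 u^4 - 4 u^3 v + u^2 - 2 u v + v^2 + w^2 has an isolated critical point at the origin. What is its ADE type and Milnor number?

The Hessian of f at 0 has rank 2. Corank 1: A-series; mu = 6 gives A_6.

Type A_{6}, Milnor number mu = 6.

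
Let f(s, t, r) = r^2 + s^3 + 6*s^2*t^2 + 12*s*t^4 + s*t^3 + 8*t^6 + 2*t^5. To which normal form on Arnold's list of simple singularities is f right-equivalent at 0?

E_{7}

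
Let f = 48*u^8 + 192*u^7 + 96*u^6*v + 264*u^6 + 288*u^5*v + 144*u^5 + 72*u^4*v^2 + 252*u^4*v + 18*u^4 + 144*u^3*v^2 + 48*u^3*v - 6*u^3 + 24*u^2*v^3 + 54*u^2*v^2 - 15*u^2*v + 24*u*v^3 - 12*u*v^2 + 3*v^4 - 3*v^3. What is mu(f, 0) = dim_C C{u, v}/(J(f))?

5

The Hessian of f at 0 has rank 0. Corank 2; j^3 = -3*(u + v)^2*(2*u + v) has shape L^2 M (L != M), so D-series; mu = 5 gives D_5.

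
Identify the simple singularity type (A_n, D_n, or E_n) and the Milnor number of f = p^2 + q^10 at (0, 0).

Type A_{9}, Milnor number mu = 9.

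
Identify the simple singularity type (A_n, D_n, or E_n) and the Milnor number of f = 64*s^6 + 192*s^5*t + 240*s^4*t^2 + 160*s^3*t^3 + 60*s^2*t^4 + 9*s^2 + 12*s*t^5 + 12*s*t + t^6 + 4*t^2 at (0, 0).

Type A_{5}, Milnor number mu = 5.

The Hessian of f at 0 is [[18, 12], [12, 8]] with rank 1, so corank 1. A Groebner basis of the Jacobian ideal J(f) in C{s,t} is {t^5, s + 2*t/3}; counting standard monomials gives mu = 5. Corank 1: A-series; mu = 5 gives A_5.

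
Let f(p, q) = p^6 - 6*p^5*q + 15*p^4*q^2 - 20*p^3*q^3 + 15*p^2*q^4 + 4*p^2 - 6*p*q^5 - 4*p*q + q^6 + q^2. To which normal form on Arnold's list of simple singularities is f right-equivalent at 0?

A5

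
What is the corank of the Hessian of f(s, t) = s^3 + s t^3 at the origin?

The Hessian at 0 is [[0, 0], [0, 0]] of rank 0; hence corank 2.

2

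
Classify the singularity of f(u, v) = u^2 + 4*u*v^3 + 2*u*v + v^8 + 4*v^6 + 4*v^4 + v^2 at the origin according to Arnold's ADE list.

A_7

The Hessian of f at 0 is [[2, 2], [2, 2]] with rank 1, so corank 1. A Groebner basis of the Jacobian ideal J(f) in C{u,v} is {u^3 - 3*u*v^2 + u + v, u^2*v + 2*u*v^2 - u/2 - v/2, u/2 + v^3 + v/2}; counting standard monomials gives mu = 7. Corank 1: A-series; mu = 7 gives A_7.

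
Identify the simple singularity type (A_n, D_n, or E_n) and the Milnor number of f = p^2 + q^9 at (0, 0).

The Hessian of f at 0 has rank 1. Corank 1: A-series; mu = 8 gives A_8.

Type A_8, Milnor number mu = 8.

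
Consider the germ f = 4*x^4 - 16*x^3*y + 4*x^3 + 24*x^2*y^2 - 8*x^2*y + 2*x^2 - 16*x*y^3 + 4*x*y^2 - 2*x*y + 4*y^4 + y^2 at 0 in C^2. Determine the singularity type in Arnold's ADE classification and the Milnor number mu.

Type A_{1}, Milnor number mu = 1.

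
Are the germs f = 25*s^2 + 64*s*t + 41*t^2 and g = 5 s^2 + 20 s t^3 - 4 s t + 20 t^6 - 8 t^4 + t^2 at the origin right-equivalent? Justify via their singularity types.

Yes.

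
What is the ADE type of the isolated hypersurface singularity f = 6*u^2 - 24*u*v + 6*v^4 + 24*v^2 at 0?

A_{3}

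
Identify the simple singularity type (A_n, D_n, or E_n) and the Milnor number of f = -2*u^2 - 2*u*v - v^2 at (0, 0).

The Hessian of f at 0 has rank 2. Corank 0: nondegenerate Morse point, so A_1.

Type A1, Milnor number mu = 1.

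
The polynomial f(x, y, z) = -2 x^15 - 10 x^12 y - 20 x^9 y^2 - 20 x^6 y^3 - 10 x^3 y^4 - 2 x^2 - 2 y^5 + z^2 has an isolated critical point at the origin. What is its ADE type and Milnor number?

The Hessian of f at 0 is [[-4, 0, 0], [0, 0, 0], [0, 0, 2]] with rank 2, so corank 1. A Groebner basis of the Jacobian ideal J(f) in C{x,y,z} is {y^4, x, z}; counting standard monomials gives mu = 4. Corank 1: A-series; mu = 4 gives A_4.

Type A4, Milnor number mu = 4.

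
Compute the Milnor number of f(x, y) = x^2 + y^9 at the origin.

8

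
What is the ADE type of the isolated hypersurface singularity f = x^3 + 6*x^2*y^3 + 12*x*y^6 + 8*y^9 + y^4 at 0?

E_6

The Hessian of f at 0 has rank 0. Corank 2; j^3 = x^3 is a perfect cube, so E-series; the 4-jet and mu = 6 give E_6.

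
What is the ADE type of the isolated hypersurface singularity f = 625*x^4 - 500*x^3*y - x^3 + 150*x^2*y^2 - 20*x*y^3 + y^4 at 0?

E6

The Hessian of f at 0 is [[0, 0], [0, 0]] with rank 0, so corank 2. A Groebner basis of the Jacobian ideal J(f) in C{x,y} is {y^4, x*y^2 - y^3/15, x^2}; counting standard monomials gives mu = 6. Corank 2; j^3 = -x^3 is a perfect cube, so E-series; the 4-jet and mu = 6 give E_6.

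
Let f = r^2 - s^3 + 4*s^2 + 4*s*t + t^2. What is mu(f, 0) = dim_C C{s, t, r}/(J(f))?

2

The Hessian of f at 0 has rank 2. Corank 1: A-series; mu = 2 gives A_2.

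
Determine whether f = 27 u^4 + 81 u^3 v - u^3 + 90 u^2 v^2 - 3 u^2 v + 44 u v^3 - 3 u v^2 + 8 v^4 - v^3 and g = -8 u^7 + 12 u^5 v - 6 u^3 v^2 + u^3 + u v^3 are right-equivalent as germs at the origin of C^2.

The Hessian of f at 0 has rank 0. Corank 2; j^3 = -(u + v)^3 is a perfect cube, so E-series; the 4-jet and mu = 7 give E_7. The Hessian of g at 0 has rank 0. Corank 2; j^3 = u^3 is a perfect cube, so E-series; the 4-jet and mu = 7 give E_7. Both have type E_7, hence right-equivalent.

Yes.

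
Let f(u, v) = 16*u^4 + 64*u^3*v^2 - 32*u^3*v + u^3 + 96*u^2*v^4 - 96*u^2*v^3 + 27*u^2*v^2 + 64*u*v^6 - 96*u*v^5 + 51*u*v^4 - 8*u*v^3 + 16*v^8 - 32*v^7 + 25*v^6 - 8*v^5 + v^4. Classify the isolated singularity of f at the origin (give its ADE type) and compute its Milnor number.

Type E6, Milnor number mu = 6.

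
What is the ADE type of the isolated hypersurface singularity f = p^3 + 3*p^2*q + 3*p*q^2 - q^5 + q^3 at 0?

E8

The Hessian of f at 0 has rank 0. Corank 2; j^3 = (p + q)^3 is a perfect cube, so E-series; the 5-jet and mu = 8 give E_8.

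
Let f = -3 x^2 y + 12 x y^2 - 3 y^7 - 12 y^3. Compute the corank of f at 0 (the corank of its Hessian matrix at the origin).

2

The Hessian at 0 is [[0, 0], [0, 0]] of rank 0; hence corank 2.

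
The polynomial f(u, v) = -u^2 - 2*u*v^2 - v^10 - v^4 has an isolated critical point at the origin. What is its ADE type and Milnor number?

Type A_9, Milnor number mu = 9.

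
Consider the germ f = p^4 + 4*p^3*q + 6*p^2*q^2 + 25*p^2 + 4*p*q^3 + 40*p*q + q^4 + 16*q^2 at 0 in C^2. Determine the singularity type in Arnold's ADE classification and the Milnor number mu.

The Hessian of f at 0 has rank 1. Corank 1: A-series; mu = 3 gives A_3.

Type A_3, Milnor number mu = 3.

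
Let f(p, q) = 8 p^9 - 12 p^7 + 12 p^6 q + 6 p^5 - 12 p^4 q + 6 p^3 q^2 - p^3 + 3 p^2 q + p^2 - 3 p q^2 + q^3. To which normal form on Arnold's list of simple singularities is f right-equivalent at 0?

The Hessian of f at 0 is [[2, 0], [0, 0]] with rank 1, so corank 1. A Groebner basis of the Jacobian ideal J(f) in C{p,q} is {q^2, p}; counting standard monomials gives mu = 2. Corank 1: A-series; mu = 2 gives A_2.

A_{2}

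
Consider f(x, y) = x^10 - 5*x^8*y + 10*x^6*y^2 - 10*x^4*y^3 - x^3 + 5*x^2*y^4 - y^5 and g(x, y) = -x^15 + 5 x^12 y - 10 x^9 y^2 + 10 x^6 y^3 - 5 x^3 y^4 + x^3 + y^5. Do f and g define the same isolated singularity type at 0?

The Hessian of f at 0 has rank 0. Corank 2; j^3 = -x^3 is a perfect cube, so E-series; the 5-jet and mu = 8 give E_8. The Hessian of g at 0 has rank 0. Corank 2; j^3 = x^3 is a perfect cube, so E-series; the 5-jet and mu = 8 give E_8. Both have type E_8, hence right-equivalent.

Yes.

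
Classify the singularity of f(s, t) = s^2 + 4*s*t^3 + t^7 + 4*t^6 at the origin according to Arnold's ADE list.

A_{6}

The Hessian of f at 0 is [[2, 0], [0, 0]] with rank 1, so corank 1. A Groebner basis of the Jacobian ideal J(f) in C{s,t} is {s/2 + t^3, s^2}; counting standard monomials gives mu = 6. Corank 1: A-series; mu = 6 gives A_6.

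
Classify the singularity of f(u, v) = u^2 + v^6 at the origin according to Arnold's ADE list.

A5

The Hessian of f at 0 is [[2, 0], [0, 0]] with rank 1, so corank 1. A Groebner basis of the Jacobian ideal J(f) in C{u,v} is {v^5, u}; counting standard monomials gives mu = 5. Corank 1: A-series; mu = 5 gives A_5.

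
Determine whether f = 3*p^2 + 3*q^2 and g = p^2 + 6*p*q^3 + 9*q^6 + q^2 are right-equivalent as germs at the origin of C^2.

Yes.

The Hessian of f at 0 has rank 2. Corank 0: nondegenerate Morse point, so A_1. The Hessian of g at 0 has rank 2. Corank 0: nondegenerate Morse point, so A_1. Both have type A_1, hence right-equivalent.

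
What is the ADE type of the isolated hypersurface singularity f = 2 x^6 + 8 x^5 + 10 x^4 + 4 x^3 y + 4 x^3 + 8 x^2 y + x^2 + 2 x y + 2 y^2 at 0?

A_1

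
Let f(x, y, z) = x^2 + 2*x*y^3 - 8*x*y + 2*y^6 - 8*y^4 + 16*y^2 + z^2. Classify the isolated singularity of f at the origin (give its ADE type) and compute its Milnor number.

The Hessian of f at 0 is [[2, -8, 0], [-8, 32, 0], [0, 0, 2]] with rank 2, so corank 1. A Groebner basis of the Jacobian ideal J(f) in C{x,y,z} is {x*y^2 + 4*x - 16*y, x + y^3 - 4*y, x^2 - 8*x*y + 16*y^2, z}; counting standard monomials gives mu = 5. Corank 1: A-series; mu = 5 gives A_5.

Type A_{5}, Milnor number mu = 5.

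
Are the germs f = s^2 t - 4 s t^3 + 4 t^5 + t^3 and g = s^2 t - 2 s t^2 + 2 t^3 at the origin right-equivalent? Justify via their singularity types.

Yes.

The Hessian of f at 0 is [[0, 0], [0, 0]] with rank 0, so corank 2. A Groebner basis of the Jacobian ideal J(f) in C{s,t} is {t^3, s^2 + 3*t^2, s*t}; counting standard monomials gives mu = 4. Corank 2; j^3 = t*(s^2 + t^2) splits into three distinct lines over C (the quadratic factor has nonzero discriminant), so D_4. The Hessian of g at 0 is [[0, 0], [0, 0]] with rank 0, so corank 2. A Groebner basis of the Jacobian ideal J(g) in C{s,t} is {t^3, s^2 + 2*t^2, s*t - t^2}; counting standard monomials gives mu = 4. Corank 2; j^3 = t*(s^2 - 2*s*t + 2*t^2) splits into three distinct lines over C (the quadratic factor has nonzero discriminant), so D_4. Both have type D_4, hence right-equivalent.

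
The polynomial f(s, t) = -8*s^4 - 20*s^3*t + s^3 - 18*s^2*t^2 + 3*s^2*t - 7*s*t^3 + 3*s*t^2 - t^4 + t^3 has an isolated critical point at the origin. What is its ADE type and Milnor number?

Type E7, Milnor number mu = 7.

The Hessian of f at 0 has rank 0. Corank 2; j^3 = (s + t)^3 is a perfect cube, so E-series; the 4-jet and mu = 7 give E_7.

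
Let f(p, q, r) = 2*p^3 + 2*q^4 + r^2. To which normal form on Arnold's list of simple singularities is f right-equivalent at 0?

The Hessian of f at 0 is [[0, 0, 0], [0, 0, 0], [0, 0, 2]] with rank 1, so corank 2. A Groebner basis of the Jacobian ideal J(f) in C{p,q,r} is {q^3, p^2, r}; counting standard monomials gives mu = 6. Corank 2; j^3 = 2*p^3 is a perfect cube, so E-series; the 4-jet and mu = 6 give E_6.

E6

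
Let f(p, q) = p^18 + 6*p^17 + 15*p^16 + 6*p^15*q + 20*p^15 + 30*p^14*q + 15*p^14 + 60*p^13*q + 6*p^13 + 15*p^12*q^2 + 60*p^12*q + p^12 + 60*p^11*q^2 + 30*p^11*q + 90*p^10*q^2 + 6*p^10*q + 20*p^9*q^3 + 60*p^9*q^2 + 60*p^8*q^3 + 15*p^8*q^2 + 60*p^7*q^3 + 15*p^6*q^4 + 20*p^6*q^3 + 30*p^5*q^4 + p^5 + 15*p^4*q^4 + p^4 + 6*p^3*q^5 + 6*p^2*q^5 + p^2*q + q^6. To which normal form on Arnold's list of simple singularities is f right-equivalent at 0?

D_7

The Hessian of f at 0 has rank 0. Corank 2; j^3 = p^2*q has shape L^2 M (L != M), so D-series; mu = 7 gives D_7.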